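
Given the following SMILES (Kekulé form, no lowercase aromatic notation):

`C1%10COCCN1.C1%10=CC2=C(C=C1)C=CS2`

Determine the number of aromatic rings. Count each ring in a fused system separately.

The SMILES encodes a six-membered saturated ring with an oxygen and an N–H nitrogen at positions 1 and 4; a six-membered carbon ring with three alternating C=C double bonds, fused to a five-membered ring containing one sulfur and two C=C double bonds.
The 6-membered ring with one oxygen and one N–H (1,4) has only sp³ atoms, so it is not fully conjugated — not aromatic (morpholine).
The fused 6/5-membered bicyclic (with one sulfur) is a single π system with 9 sp² atoms and 10 π electrons from ring double bonds plus a heteroatom lone pair. 10 = 4(2)+2, so the system is aromatic and both rings count as aromatic (benzothiophene).
2 of the 3 rings are aromatic. Total: 2.

2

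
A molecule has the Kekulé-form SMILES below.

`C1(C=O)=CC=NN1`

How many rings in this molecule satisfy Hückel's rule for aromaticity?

1

The SMILES encodes a five-membered ring with two adjacent nitrogens (one bearing H, one in a double bond) and two double bonds.
The 5-membered ring with two adjacent nitrogens (one N–H, one =N–) is fully conjugated (every ring atom contributes a p orbital); 2 ring double bonds (4 π electrons) plus a heteroatom lone pair (2) give 6 π electrons. 6 = 4(1)+2, so it is aromatic (pyrazole).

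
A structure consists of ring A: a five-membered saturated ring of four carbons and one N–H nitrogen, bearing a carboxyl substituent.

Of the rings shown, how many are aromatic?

0

Ring A has only sp³ atoms, so it is not fully conjugated — not aromatic (pyrrolidine).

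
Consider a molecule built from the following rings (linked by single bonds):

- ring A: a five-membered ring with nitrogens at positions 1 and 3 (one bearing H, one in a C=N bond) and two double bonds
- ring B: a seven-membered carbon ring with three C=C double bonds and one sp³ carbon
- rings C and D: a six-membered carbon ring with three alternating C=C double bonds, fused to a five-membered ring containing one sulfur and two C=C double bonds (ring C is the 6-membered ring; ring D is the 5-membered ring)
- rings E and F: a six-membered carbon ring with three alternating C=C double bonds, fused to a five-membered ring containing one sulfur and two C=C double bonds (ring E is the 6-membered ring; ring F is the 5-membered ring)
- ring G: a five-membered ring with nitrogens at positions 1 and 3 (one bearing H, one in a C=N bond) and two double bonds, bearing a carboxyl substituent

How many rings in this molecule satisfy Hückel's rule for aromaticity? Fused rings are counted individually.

6

Ring A has a continuous p-orbital overlap around the ring; 2 ring double bonds (4 π electrons) plus a heteroatom lone pair (2) give 6 π electrons. 6 = 4(1)+2, so ring A is aromatic (imidazole).
Ring B has one sp³ carbon, so it is not fully conjugated — not aromatic (cycloheptatriene).
Rings C and D form a fused bicyclic system (with one sulfur) with 9 sp² atoms and 10 π electrons from ring double bonds plus a heteroatom lone pair. 10 = 4(2)+2, so the system is aromatic and both rings count as aromatic (benzothiophene).
Rings E and F form a fused bicyclic system (with one sulfur) with 9 sp² atoms and 10 π electrons from ring double bonds plus a heteroatom lone pair. 10 = 4(2)+2, so the system is aromatic and both rings count as aromatic (benzothiophene).
Ring G is fully conjugated (every ring atom contributes a p orbital); 2 ring double bonds (4 π electrons) plus a heteroatom lone pair (2) give 6 π electrons. 6 = 4(1)+2, so ring G is aromatic (imidazole).
Aromatic: A, C, D, E, F, G. Total: 6.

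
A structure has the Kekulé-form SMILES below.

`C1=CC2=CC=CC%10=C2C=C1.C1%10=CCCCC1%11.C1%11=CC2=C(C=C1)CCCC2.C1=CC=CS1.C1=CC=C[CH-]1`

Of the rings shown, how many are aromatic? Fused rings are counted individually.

5

The SMILES encodes two fused six-membered carbon rings, each with three alternating C=C double bonds; a six-membered carbon ring with one C=C double bond; a six-membered carbon ring with three alternating C=C double bonds, fused to a saturated six-membered carbon ring; a five-membered ring of four carbons and one sulfur, with two C=C double bonds; a five-membered all-carbon ring bearing a negative charge on one carbon, with two C=C double bonds.
The fused 6/6-membered bicyclic is a single π system with 10 sp² atoms and 10 π electrons from ring double bonds. 10 = 4(2)+2, so the system is aromatic and both rings count as aromatic (naphthalene).
The 6-membered ring has four sp³ carbons, so it is not fully conjugated — not aromatic (cyclohexene).
The second 6-membered ring is fully conjugated (every ring atom contributes a p orbital); 3 ring double bonds give 6 π electrons. Since 6 = 4n+2 (n=1), it is aromatic (benzene ring).
The third 6-membered ring has four sp³ carbons, so it is not fully conjugated — not aromatic (cyclohexane ring).
The 5-membered ring with one sulfur is planar and fully conjugated; 2 ring double bonds (4 π electrons) plus a heteroatom lone pair (2) give 6 π electrons. That satisfies 4n+2 with n=1, so it is aromatic (thiophene).
The 5-membered ring is planar and fully conjugated; 2 ring double bonds (4 π electrons) plus the carbanion lone pair (2) give 6 π electrons. That satisfies 4n+2 with n=1, so it is aromatic (cyclopentadienyl anion).
5 of the 7 rings are aromatic. Total: 5.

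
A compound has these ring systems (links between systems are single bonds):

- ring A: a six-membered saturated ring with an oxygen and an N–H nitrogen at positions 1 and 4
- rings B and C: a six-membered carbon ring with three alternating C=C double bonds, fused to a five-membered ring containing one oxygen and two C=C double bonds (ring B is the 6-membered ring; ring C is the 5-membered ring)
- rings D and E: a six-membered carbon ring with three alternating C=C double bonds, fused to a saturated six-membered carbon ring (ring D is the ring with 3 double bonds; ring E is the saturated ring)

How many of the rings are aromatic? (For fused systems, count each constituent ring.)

3

Ring A has only sp³ atoms, so it is not fully conjugated — not aromatic (morpholine).
Rings B and C form a fused bicyclic system (with one oxygen) with 9 sp² atoms and 10 π electrons from ring double bonds plus a heteroatom lone pair. 10 = 4(2)+2, so the system is aromatic and both rings count as aromatic (benzofuran).
Ring D has a continuous p-orbital overlap around the ring; 3 ring double bonds give 6 π electrons. 6 = 4(1)+2, so ring D is aromatic (benzene ring).
Ring E has four sp³ carbons, so it is not fully conjugated — not aromatic (cyclohexane ring).
Aromatic: B, C, D. Total: 3.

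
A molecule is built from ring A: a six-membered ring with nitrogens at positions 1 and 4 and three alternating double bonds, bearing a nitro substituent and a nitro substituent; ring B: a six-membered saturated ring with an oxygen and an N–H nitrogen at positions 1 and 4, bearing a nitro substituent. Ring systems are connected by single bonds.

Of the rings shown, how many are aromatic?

Ring A has a continuous p-orbital overlap around the ring; 3 ring double bonds give 6 π electrons. That satisfies 4n+2 with n=1, so ring A is aromatic (pyrazine).
Ring B has only sp³ atoms, so it is not fully conjugated — not aromatic (morpholine).
Aromatic: A. Total: 1.

1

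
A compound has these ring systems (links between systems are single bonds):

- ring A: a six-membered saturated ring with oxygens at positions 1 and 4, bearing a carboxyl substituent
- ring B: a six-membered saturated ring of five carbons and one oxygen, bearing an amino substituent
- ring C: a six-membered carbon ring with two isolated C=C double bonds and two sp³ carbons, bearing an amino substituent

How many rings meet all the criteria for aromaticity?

0

Ring A has only sp³ atoms, so it is not fully conjugated — not aromatic (1,4-dioxane).
Ring B has only sp³ atoms, so it is not fully conjugated — not aromatic (tetrahydropyran).
Ring C has two sp³ carbons, so it is not fully conjugated — not aromatic (1,4-cyclohexadiene).
No ring is aromatic. Total: 0.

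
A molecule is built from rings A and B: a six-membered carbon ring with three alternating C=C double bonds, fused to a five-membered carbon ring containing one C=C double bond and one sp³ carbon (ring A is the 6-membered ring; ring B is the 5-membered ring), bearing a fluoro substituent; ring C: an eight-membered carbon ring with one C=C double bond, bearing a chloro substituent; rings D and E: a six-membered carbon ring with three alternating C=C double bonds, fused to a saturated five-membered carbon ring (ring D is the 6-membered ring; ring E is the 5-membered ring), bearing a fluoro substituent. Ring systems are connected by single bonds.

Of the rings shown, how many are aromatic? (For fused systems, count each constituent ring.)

Ring A has a continuous p-orbital overlap around the ring; 3 ring double bonds give 6 π electrons. Since 6 = 4n+2 (n=1), ring A is aromatic (benzene ring).
Ring B has one sp³ carbon, so it is not fully conjugated — not aromatic (cyclopentene ring).
Ring C has six sp³ carbons, so it is not fully conjugated — not aromatic (cyclooctene).
Ring D is planar and fully conjugated; 3 ring double bonds give 6 π electrons. 6 = 4(1)+2, so ring D is aromatic (benzene ring).
Ring E has three sp³ carbons, so it is not fully conjugated — not aromatic (cyclopentane ring).
Aromatic: A, D. Total: 2.

2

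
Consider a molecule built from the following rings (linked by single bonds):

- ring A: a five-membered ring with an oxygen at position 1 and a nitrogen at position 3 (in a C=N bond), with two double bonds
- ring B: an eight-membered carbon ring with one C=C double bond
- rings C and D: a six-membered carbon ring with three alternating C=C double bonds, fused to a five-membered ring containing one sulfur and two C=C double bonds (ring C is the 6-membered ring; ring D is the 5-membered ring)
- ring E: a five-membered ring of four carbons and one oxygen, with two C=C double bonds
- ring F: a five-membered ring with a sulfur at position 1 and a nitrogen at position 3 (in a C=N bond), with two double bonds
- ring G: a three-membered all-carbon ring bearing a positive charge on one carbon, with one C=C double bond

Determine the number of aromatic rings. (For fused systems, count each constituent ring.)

Ring A has a continuous p-orbital overlap around the ring; 2 ring double bonds (4 π electrons) plus a heteroatom lone pair (2) give 6 π electrons. That satisfies 4n+2 with n=1, so ring A is aromatic (oxazole).
Ring B has six sp³ carbons, so it is not fully conjugated — not aromatic (cyclooctene).
Rings C and D form a fused bicyclic system (with one sulfur) with 9 sp² atoms and 10 π electrons from ring double bonds plus a heteroatom lone pair. 10 = 4(2)+2, so the system is aromatic and both rings count as aromatic (benzothiophene).
Ring E has a continuous p-orbital overlap around the ring; 2 ring double bonds (4 π electrons) plus a heteroatom lone pair (2) give 6 π electrons. 6 = 4(1)+2, so ring E is aromatic (furan).
Ring F has a continuous p-orbital overlap around the ring; 2 ring double bonds (4 π electrons) plus a heteroatom lone pair (2) give 6 π electrons. Since 6 = 4n+2 (n=1), ring F is aromatic (thiazole).
Ring G is planar and fully conjugated; 1 ring double bond (2 π electrons) plus the carbocation's empty p orbital (0, but keeps the ring conjugated) give 2 π electrons. 2 = 4(0)+2, so ring G is aromatic (cyclopropenyl cation).
Aromatic: A, C, D, E, F, G. Total: 6.

6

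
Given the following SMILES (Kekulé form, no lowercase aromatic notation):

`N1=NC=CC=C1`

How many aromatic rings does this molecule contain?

1

The SMILES encodes a six-membered ring with two adjacent nitrogens and three alternating double bonds.
The 6-membered ring with two nitrogens (1,2) has a continuous p-orbital overlap around the ring; 3 ring double bonds give 6 π electrons. Since 6 = 4n+2 (n=1), it is aromatic (pyridazine).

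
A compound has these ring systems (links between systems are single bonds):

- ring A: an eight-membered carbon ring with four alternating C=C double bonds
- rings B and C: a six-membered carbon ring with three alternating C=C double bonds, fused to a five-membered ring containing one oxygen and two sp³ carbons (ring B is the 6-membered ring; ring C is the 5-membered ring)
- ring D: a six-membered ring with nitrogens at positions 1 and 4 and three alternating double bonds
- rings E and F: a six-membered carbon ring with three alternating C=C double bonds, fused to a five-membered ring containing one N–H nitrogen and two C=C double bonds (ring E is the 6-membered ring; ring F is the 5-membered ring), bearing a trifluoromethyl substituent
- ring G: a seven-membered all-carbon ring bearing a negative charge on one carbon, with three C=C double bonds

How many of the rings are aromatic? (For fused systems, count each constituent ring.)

4

Ring A has only sp² ring atoms; a planar conformation would have a fully conjugated π system of 8 electrons. But 8 = 4(2), which is 4n not 4n+2, so ring A is not aromatic (cyclooctatetraene) — cyclooctatetraene distorts into a non-planar tub to avoid antiaromaticity.
Ring B has a continuous p-orbital overlap around the ring; 3 ring double bonds give 6 π electrons. Since 6 = 4n+2 (n=1), ring B is aromatic (benzene ring).
Ring C has two sp³ carbons, so it is not fully conjugated — not aromatic (oxolane ring).
Ring D is planar and fully conjugated; 3 ring double bonds give 6 π electrons. That satisfies 4n+2 with n=1, so ring D is aromatic (pyrazine).
Rings E and F form a fused bicyclic system (with one N–H) with 9 sp² atoms and 10 π electrons from ring double bonds plus a heteroatom lone pair. 10 = 4(2)+2, so the system is aromatic and both rings count as aromatic (indole).
Ring G has only sp² ring atoms; a planar conformation would have a fully conjugated π system of 8 electrons. But 8 = 4(2), which is 4n not 4n+2, so ring G is not aromatic (cycloheptatrienyl anion).
Aromatic: B, D, E, F. Total: 4.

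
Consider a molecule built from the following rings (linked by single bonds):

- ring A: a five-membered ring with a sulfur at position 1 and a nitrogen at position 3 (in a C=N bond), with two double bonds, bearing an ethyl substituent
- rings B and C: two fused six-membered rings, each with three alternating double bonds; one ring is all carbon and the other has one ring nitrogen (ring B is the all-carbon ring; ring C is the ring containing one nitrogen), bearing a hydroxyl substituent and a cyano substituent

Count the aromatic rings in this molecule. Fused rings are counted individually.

3

Ring A is planar and fully conjugated; 2 ring double bonds (4 π electrons) plus a heteroatom lone pair (2) give 6 π electrons. 6 = 4(1)+2, so ring A is aromatic (thiazole).
Rings B and C form a fused bicyclic system (with one nitrogen) with 10 sp² atoms and 10 π electrons from ring double bonds. 10 = 4(2)+2, so the system is aromatic and both rings count as aromatic (quinoline).
Aromatic: A, B, C. Total: 3.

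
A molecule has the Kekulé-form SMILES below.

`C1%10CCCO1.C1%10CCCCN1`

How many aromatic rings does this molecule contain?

The SMILES encodes a five-membered saturated ring of four carbons and one oxygen; a six-membered saturated ring of five carbons and one N–H nitrogen.
The 5-membered ring with one oxygen has only sp³ atoms, so it is not fully conjugated — not aromatic (tetrahydrofuran).
The 6-membered ring with one N–H has only sp³ atoms, so it is not fully conjugated — not aromatic (piperidine).
None of the rings are aromatic. Total: 0.

0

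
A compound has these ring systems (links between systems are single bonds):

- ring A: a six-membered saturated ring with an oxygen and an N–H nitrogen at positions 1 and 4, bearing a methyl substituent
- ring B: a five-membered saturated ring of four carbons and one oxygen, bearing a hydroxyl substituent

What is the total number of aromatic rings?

Ring A has only sp³ atoms, so it is not fully conjugated — not aromatic (morpholine).
Ring B has only sp³ atoms, so it is not fully conjugated — not aromatic (tetrahydrofuran).
No ring is aromatic. Total: 0.

0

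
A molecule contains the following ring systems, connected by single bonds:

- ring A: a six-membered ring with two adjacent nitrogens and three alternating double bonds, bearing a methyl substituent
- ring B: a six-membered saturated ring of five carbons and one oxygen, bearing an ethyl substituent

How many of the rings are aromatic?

Ring A is fully conjugated (every ring atom contributes a p orbital); 3 ring double bonds give 6 π electrons. Since 6 = 4n+2 (n=1), ring A is aromatic (pyridazine).
Ring B has only sp³ atoms, so it is not fully conjugated — not aromatic (tetrahydropyran).
Aromatic: A. Total: 1.

1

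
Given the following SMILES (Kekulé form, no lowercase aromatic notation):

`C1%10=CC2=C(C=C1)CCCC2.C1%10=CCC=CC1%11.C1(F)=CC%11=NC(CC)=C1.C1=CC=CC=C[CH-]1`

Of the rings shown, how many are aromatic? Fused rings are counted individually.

The SMILES encodes a six-membered carbon ring with three alternating C=C double bonds, fused to a saturated six-membered carbon ring; a six-membered carbon ring with two isolated C=C double bonds and two sp³ carbons; a six-membered ring of five carbons and one nitrogen with three alternating double bonds; a seven-membered all-carbon ring bearing a negative charge on one carbon, with three C=C double bonds.
The 6-membered ring is planar and fully conjugated; 3 ring double bonds give 6 π electrons. 6 = 4(1)+2, so it is aromatic (benzene ring).
The second 6-membered ring has four sp³ carbons, so it is not fully conjugated — not aromatic (cyclohexane ring).
The third 6-membered ring has two sp³ carbons, so it is not fully conjugated — not aromatic (1,4-cyclohexadiene).
The 6-membered ring with one nitrogen is fully conjugated (every ring atom contributes a p orbital); 3 ring double bonds give 6 π electrons. That satisfies 4n+2 with n=1, so it is aromatic (pyridine).
The 7-membered ring has only sp² ring atoms; a planar conformation would have a fully conjugated π system of 8 electrons. But 8 = 4(2), which is 4n not 4n+2, so it is not aromatic (cycloheptatrienyl anion).
2 of the 5 rings are aromatic. Total: 2.

2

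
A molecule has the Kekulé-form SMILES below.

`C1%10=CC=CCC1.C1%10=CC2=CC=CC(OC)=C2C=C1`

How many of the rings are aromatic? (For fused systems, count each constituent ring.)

The SMILES encodes a six-membered carbon ring with two conjugated C=C double bonds and two sp³ carbons; two fused six-membered carbon rings, each with three alternating C=C double bonds.
The 6-membered ring has two sp³ carbons, so it is not fully conjugated — not aromatic (1,3-cyclohexadiene).
The fused 6/6-membered bicyclic is a single π system with 10 sp² atoms and 10 π electrons from ring double bonds. 10 = 4(2)+2, so the system is aromatic and both rings count as aromatic (naphthalene).
2 of the 3 rings are aromatic. Total: 2.

2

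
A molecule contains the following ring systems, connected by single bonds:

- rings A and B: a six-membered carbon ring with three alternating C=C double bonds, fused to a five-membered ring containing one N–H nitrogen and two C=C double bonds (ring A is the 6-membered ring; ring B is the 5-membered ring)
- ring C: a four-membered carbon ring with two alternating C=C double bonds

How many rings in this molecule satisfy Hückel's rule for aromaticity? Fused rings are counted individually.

2

Rings A and B form a fused bicyclic system (with one N–H) with 9 sp² atoms and 10 π electrons from ring double bonds plus a heteroatom lone pair. 10 = 4(2)+2, so the system is aromatic and both rings count as aromatic (indole).
Ring C has only sp² ring atoms; a planar conformation would have a fully conjugated π system of 4 electrons. But 4 = 4(1), which is 4n not 4n+2, so ring C is not aromatic (cyclobutadiene) — cyclobutadiene is antiaromatic and distorts to a rectangle.
Aromatic: A, B. Total: 2.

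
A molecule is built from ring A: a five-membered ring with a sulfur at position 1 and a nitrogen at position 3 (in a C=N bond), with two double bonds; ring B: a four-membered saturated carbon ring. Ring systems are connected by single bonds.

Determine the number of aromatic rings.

Ring A is planar and fully conjugated; 2 ring double bonds (4 π electrons) plus a heteroatom lone pair (2) give 6 π electrons. That satisfies 4n+2 with n=1, so ring A is aromatic (thiazole).
Ring B has only sp³ atoms, so it is not fully conjugated — not aromatic (cyclobutane).
Aromatic: A. Total: 1.

1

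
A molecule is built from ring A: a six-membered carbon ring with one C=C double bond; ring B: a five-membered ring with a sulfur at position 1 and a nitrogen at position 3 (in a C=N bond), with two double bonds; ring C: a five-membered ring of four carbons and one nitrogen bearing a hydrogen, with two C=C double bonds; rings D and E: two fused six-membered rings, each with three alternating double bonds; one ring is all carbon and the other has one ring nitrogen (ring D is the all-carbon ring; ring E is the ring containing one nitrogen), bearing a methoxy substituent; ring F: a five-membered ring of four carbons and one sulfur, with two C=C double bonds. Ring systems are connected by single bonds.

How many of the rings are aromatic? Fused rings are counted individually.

Ring A has four sp³ carbons, so it is not fully conjugated — not aromatic (cyclohexene).
Ring B is planar and fully conjugated; 2 ring double bonds (4 π electrons) plus a heteroatom lone pair (2) give 6 π electrons. That satisfies 4n+2 with n=1, so ring B is aromatic (thiazole).
Ring C is fully conjugated (every ring atom contributes a p orbital); 2 ring double bonds (4 π electrons) plus a heteroatom lone pair (2) give 6 π electrons. Since 6 = 4n+2 (n=1), ring C is aromatic (pyrrole).
Rings D and E form a fused bicyclic system (with one nitrogen) with 10 sp² atoms and 10 π electrons from ring double bonds. 10 = 4(2)+2, so the system is aromatic and both rings count as aromatic (quinoline).
Ring F is planar and fully conjugated; 2 ring double bonds (4 π electrons) plus a heteroatom lone pair (2) give 6 π electrons. Since 6 = 4n+2 (n=1), ring F is aromatic (thiophene).
Aromatic: B, C, D, E, F. Total: 5.

5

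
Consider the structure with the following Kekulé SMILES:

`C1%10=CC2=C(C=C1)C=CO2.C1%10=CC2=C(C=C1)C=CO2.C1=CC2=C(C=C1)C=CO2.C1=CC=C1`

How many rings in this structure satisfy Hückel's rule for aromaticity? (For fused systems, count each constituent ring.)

6

The SMILES encodes a six-membered carbon ring with three alternating C=C double bonds, fused to a five-membered ring containing one oxygen and two C=C double bonds; a six-membered carbon ring with three alternating C=C double bonds, fused to a five-membered ring containing one oxygen and two C=C double bonds; a six-membered carbon ring with three alternating C=C double bonds, fused to a five-membered ring containing one oxygen and two C=C double bonds; a four-membered carbon ring with two alternating C=C double bonds.
The fused 6/5-membered bicyclic (with one oxygen) is a single π system with 9 sp² atoms and 10 π electrons from ring double bonds plus a heteroatom lone pair. 10 = 4(2)+2, so the system is aromatic and both rings count as aromatic (benzofuran).
The fused 6/5-membered bicyclic (with one oxygen) is a single π system with 9 sp² atoms and 10 π electrons from ring double bonds plus a heteroatom lone pair. 10 = 4(2)+2, so the system is aromatic and both rings count as aromatic (benzofuran).
The fused 6/5-membered bicyclic (with one oxygen) is a single π system with 9 sp² atoms and 10 π electrons from ring double bonds plus a heteroatom lone pair. 10 = 4(2)+2, so the system is aromatic and both rings count as aromatic (benzofuran).
The 4-membered ring has only sp² ring atoms; a planar conformation would have a fully conjugated π system of 4 electrons. But 4 = 4(1), which is 4n not 4n+2, so it is not aromatic (cyclobutadiene) — cyclobutadiene is antiaromatic and distorts to a rectangle.
6 of the 7 rings are aromatic. Total: 6.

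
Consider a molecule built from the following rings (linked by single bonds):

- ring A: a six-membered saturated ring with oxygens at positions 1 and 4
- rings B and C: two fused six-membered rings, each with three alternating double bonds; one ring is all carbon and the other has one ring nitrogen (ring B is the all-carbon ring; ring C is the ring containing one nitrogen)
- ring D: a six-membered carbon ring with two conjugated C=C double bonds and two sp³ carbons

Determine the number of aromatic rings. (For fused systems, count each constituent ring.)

2

Ring A has only sp³ atoms, so it is not fully conjugated — not aromatic (1,4-dioxane).
Rings B and C form a fused bicyclic system (with one nitrogen) with 10 sp² atoms and 10 π electrons from ring double bonds. 10 = 4(2)+2, so the system is aromatic and both rings count as aromatic (quinoline).
Ring D has two sp³ carbons, so it is not fully conjugated — not aromatic (1,3-cyclohexadiene).
Aromatic: B, C. Total: 2.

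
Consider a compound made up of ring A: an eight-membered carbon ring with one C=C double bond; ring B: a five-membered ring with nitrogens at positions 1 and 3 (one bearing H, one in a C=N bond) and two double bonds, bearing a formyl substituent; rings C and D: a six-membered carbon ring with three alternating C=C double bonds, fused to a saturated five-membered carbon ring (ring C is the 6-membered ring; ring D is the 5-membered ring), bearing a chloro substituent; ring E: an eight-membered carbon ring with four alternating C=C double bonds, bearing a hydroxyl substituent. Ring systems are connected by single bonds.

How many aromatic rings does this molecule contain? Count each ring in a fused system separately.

2

Ring A has six sp³ carbons, so it is not fully conjugated — not aromatic (cyclooctene).
Ring B is fully conjugated (every ring atom contributes a p orbital); 2 ring double bonds (4 π electrons) plus a heteroatom lone pair (2) give 6 π electrons. 6 = 4(1)+2, so ring B is aromatic (imidazole).
Ring C has a continuous p-orbital overlap around the ring; 3 ring double bonds give 6 π electrons. That satisfies 4n+2 with n=1, so ring C is aromatic (benzene ring).
Ring D has three sp³ carbons, so it is not fully conjugated — not aromatic (cyclopentane ring).
Ring E has only sp² ring atoms; a planar conformation would have a fully conjugated π system of 8 electrons. But 8 = 4(2), which is 4n not 4n+2, so ring E is not aromatic (cyclooctatetraene) — cyclooctatetraene distorts into a non-planar tub to avoid antiaromaticity.
Aromatic: B, C. Total: 2.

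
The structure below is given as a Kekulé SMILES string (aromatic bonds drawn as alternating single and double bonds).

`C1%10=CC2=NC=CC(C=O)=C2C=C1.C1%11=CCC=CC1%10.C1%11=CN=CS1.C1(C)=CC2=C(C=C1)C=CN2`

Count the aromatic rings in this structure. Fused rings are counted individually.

5

The SMILES encodes two fused six-membered rings, each with three alternating double bonds; one ring is all carbon and the other has one ring nitrogen; a six-membered carbon ring with two isolated C=C double bonds and two sp³ carbons; a five-membered ring with a sulfur at position 1 and a nitrogen at position 3 (in a C=N bond), with two double bonds; a six-membered carbon ring with three alternating C=C double bonds, fused to a five-membered ring containing one N–H nitrogen and two C=C double bonds.
The fused 6/6-membered bicyclic (with one nitrogen) is a single π system with 10 sp² atoms and 10 π electrons from ring double bonds. 10 = 4(2)+2, so the system is aromatic and both rings count as aromatic (quinoline).
The 6-membered ring has two sp³ carbons, so it is not fully conjugated — not aromatic (1,4-cyclohexadiene).
The 5-membered ring with one sulfur and one =N– has a continuous p-orbital overlap around the ring; 2 ring double bonds (4 π electrons) plus a heteroatom lone pair (2) give 6 π electrons. 6 = 4(1)+2, so it is aromatic (thiazole).
The fused 6/5-membered bicyclic (with one N–H) is a single π system with 9 sp² atoms and 10 π electrons from ring double bonds plus a heteroatom lone pair. 10 = 4(2)+2, so the system is aromatic and both rings count as aromatic (indole).
5 of the 6 rings are aromatic. Total: 5.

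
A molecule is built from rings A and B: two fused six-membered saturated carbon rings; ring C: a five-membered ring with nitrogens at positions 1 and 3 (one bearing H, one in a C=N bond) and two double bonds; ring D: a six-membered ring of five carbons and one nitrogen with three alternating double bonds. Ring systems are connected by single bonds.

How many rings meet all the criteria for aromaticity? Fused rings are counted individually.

2

Ring A has only sp³ atoms, so it is not fully conjugated — not aromatic (cyclohexane ring).
Ring B has only sp³ atoms, so it is not fully conjugated — not aromatic (cyclohexane ring).
Ring C has a continuous p-orbital overlap around the ring; 2 ring double bonds (4 π electrons) plus a heteroatom lone pair (2) give 6 π electrons. Since 6 = 4n+2 (n=1), ring C is aromatic (imidazole).
Ring D is planar and fully conjugated; 3 ring double bonds give 6 π electrons. 6 = 4(1)+2, so ring D is aromatic (pyridine).
Aromatic: C, D. Total: 2.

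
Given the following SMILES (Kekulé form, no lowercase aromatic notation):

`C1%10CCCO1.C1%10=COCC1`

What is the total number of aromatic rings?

The SMILES encodes a five-membered saturated ring of four carbons and one oxygen; a five-membered ring of four carbons and one oxygen, with one C=C double bond and two sp³ carbons.
The 5-membered ring with one oxygen has only sp³ atoms, so it is not fully conjugated — not aromatic (tetrahydrofuran).
The second 5-membered ring with one oxygen has two sp³ carbons, so it is not fully conjugated — not aromatic (2,3-dihydrofuran).
None of the rings are aromatic. Total: 0.

0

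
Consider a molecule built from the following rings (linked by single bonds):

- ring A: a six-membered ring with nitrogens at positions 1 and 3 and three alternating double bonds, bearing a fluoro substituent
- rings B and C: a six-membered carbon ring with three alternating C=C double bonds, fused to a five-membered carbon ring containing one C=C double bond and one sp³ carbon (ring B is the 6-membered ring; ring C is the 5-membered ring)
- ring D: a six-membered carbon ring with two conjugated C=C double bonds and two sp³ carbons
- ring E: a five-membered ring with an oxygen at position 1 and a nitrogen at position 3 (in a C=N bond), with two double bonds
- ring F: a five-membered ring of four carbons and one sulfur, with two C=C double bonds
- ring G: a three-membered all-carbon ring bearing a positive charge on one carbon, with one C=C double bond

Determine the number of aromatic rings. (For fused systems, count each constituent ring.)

Ring A is fully conjugated (every ring atom contributes a p orbital); 3 ring double bonds give 6 π electrons. That satisfies 4n+2 with n=1, so ring A is aromatic (pyrimidine).
Ring B is fully conjugated (every ring atom contributes a p orbital); 3 ring double bonds give 6 π electrons. That satisfies 4n+2 with n=1, so ring B is aromatic (benzene ring).
Ring C has one sp³ carbon, so it is not fully conjugated — not aromatic (cyclopentene ring).
Ring D has two sp³ carbons, so it is not fully conjugated — not aromatic (1,3-cyclohexadiene).
Ring E is fully conjugated (every ring atom contributes a p orbital); 2 ring double bonds (4 π electrons) plus a heteroatom lone pair (2) give 6 π electrons. Since 6 = 4n+2 (n=1), ring E is aromatic (oxazole).
Ring F is planar and fully conjugated; 2 ring double bonds (4 π electrons) plus a heteroatom lone pair (2) give 6 π electrons. 6 = 4(1)+2, so ring F is aromatic (thiophene).
Ring G is planar and fully conjugated; 1 ring double bond (2 π electrons) plus the carbocation's empty p orbital (0, but keeps the ring conjugated) give 2 π electrons. 2 = 4(0)+2, so ring G is aromatic (cyclopropenyl cation).
Aromatic: A, B, E, F, G. Total: 5.

5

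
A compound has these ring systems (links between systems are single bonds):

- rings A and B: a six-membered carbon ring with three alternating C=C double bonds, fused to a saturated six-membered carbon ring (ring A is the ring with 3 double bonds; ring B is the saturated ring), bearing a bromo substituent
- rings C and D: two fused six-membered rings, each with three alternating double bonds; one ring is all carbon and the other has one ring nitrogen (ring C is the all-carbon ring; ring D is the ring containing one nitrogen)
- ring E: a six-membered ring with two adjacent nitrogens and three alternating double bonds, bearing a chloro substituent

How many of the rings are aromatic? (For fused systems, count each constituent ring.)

4

Ring A is planar and fully conjugated; 3 ring double bonds give 6 π electrons. Since 6 = 4n+2 (n=1), ring A is aromatic (benzene ring).
Ring B has four sp³ carbons, so it is not fully conjugated — not aromatic (cyclohexane ring).
Rings C and D form a fused bicyclic system (with one nitrogen) with 10 sp² atoms and 10 π electrons from ring double bonds. 10 = 4(2)+2, so the system is aromatic and both rings count as aromatic (quinoline).
Ring E is fully conjugated (every ring atom contributes a p orbital); 3 ring double bonds give 6 π electrons. That satisfies 4n+2 with n=1, so ring E is aromatic (pyridazine).
Aromatic: A, C, D, E. Total: 4.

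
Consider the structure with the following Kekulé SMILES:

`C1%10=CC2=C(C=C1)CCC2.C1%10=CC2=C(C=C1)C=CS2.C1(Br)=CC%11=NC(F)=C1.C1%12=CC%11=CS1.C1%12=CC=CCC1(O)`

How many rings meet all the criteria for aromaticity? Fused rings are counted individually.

The SMILES encodes a six-membered carbon ring with three alternating C=C double bonds, fused to a saturated five-membered carbon ring; a six-membered carbon ring with three alternating C=C double bonds, fused to a five-membered ring containing one sulfur and two C=C double bonds; a six-membered ring of five carbons and one nitrogen with three alternating double bonds; a five-membered ring of four carbons and one sulfur, with two C=C double bonds; a six-membered carbon ring with two conjugated C=C double bonds and two sp³ carbons.
The 6-membered ring is planar and fully conjugated; 3 ring double bonds give 6 π electrons. That satisfies 4n+2 with n=1, so it is aromatic (benzene ring).
The 5-membered ring has three sp³ carbons, so it is not fully conjugated — not aromatic (cyclopentane ring).
The fused 6/5-membered bicyclic (with one sulfur) is a single π system with 9 sp² atoms and 10 π electrons from ring double bonds plus a heteroatom lone pair. 10 = 4(2)+2, so the system is aromatic and both rings count as aromatic (benzothiophene).
The 6-membered ring with one nitrogen has a continuous p-orbital overlap around the ring; 3 ring double bonds give 6 π electrons. Since 6 = 4n+2 (n=1), it is aromatic (pyridine).
The 5-membered ring with one sulfur is planar and fully conjugated; 2 ring double bonds (4 π electrons) plus a heteroatom lone pair (2) give 6 π electrons. 6 = 4(1)+2, so it is aromatic (thiophene).
The second 6-membered ring has two sp³ carbons, so it is not fully conjugated — not aromatic (1,3-cyclohexadiene).
5 of the 7 rings are aromatic. Total: 5.

5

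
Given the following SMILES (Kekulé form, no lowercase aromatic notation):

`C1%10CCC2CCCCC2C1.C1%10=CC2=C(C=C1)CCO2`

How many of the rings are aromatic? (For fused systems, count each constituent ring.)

1

The SMILES encodes two fused six-membered saturated carbon rings; a six-membered carbon ring with three alternating C=C double bonds, fused to a five-membered ring containing one oxygen and two sp³ carbons.
The 6-membered ring has only sp³ atoms, so it is not fully conjugated — not aromatic (cyclohexane ring).
The second 6-membered ring has only sp³ atoms, so it is not fully conjugated — not aromatic (cyclohexane ring).
The third 6-membered ring is fully conjugated (every ring atom contributes a p orbital); 3 ring double bonds give 6 π electrons. 6 = 4(1)+2, so it is aromatic (benzene ring).
The 5-membered ring with one oxygen has two sp³ carbons, so it is not fully conjugated — not aromatic (oxolane ring).
1 of the 4 rings is aromatic. Total: 1.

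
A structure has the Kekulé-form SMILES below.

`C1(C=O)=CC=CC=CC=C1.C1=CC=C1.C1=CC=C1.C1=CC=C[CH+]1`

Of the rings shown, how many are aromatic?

The SMILES encodes an eight-membered carbon ring with four alternating C=C double bonds; a four-membered carbon ring with two alternating C=C double bonds; a four-membered carbon ring with two alternating C=C double bonds; a five-membered all-carbon ring bearing a positive charge on one carbon, with two C=C double bonds.
The 8-membered ring has only sp² ring atoms; a planar conformation would have a fully conjugated π system of 8 electrons. But 8 = 4(2), which is 4n not 4n+2, so it is not aromatic (cyclooctatetraene) — cyclooctatetraene distorts into a non-planar tub to avoid antiaromaticity.
The 4-membered ring has only sp² ring atoms; a planar conformation would have a fully conjugated π system of 4 electrons. But 4 = 4(1), which is 4n not 4n+2, so it is not aromatic (cyclobutadiene) — cyclobutadiene is antiaromatic and distorts to a rectangle.
The second 4-membered ring has only sp² ring atoms; a planar conformation would have a fully conjugated π system of 4 electrons. But 4 = 4(1), which is 4n not 4n+2, so it is not aromatic (cyclobutadiene) — cyclobutadiene is antiaromatic and distorts to a rectangle.
The 5-membered ring has only sp² ring atoms; a planar conformation would have a fully conjugated π system of 4 electrons. But 4 = 4(1), which is 4n not 4n+2, so it is not aromatic (cyclopentadienyl cation).
None of the rings are aromatic. Total: 0.

0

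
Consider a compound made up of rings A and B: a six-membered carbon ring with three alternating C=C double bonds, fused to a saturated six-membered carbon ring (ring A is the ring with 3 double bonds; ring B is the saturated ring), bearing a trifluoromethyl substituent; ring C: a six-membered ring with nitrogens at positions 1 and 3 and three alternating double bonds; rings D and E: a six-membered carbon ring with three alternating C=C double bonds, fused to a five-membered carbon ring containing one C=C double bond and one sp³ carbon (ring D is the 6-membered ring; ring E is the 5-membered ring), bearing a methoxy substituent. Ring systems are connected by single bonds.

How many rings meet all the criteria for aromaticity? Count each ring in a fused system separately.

3

Ring A has a continuous p-orbital overlap around the ring; 3 ring double bonds give 6 π electrons. Since 6 = 4n+2 (n=1), ring A is aromatic (benzene ring).
Ring B has four sp³ carbons, so it is not fully conjugated — not aromatic (cyclohexane ring).
Ring C is planar and fully conjugated; 3 ring double bonds give 6 π electrons. That satisfies 4n+2 with n=1, so ring C is aromatic (pyrimidine).
Ring D is planar and fully conjugated; 3 ring double bonds give 6 π electrons. 6 = 4(1)+2, so ring D is aromatic (benzene ring).
Ring E has one sp³ carbon, so it is not fully conjugated — not aromatic (cyclopentene ring).
Aromatic: A, C, D. Total: 3.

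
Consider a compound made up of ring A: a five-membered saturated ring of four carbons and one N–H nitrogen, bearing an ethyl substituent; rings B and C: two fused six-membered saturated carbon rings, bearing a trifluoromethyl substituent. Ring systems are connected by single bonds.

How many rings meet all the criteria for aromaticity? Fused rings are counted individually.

0

Ring A has only sp³ atoms, so it is not fully conjugated — not aromatic (pyrrolidine).
Ring B has only sp³ atoms, so it is not fully conjugated — not aromatic (cyclohexane ring).
Ring C has only sp³ atoms, so it is not fully conjugated — not aromatic (cyclohexane ring).
No ring is aromatic. Total: 0.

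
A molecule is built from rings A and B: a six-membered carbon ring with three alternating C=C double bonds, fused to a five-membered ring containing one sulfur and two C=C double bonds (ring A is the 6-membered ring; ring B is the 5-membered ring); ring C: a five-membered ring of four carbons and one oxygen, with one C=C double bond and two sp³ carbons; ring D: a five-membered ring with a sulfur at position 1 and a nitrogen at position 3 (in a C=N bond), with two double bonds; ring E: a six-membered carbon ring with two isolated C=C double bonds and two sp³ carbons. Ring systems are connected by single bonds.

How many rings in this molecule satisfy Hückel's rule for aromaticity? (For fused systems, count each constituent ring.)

3

Rings A and B form a fused bicyclic system (with one sulfur) with 9 sp² atoms and 10 π electrons from ring double bonds plus a heteroatom lone pair. 10 = 4(2)+2, so the system is aromatic and both rings count as aromatic (benzothiophene).
Ring C has two sp³ carbons, so it is not fully conjugated — not aromatic (2,3-dihydrofuran).
Ring D is planar and fully conjugated; 2 ring double bonds (4 π electrons) plus a heteroatom lone pair (2) give 6 π electrons. Since 6 = 4n+2 (n=1), ring D is aromatic (thiazole).
Ring E has two sp³ carbons, so it is not fully conjugated — not aromatic (1,4-cyclohexadiene).
Aromatic: A, B, D. Total: 3.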